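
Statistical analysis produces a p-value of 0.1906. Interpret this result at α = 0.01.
Since p = 0.1906 > α = 0.01, fail to reject H₀.
There is insufficient evidence to reject the null hypothesis; the result is not statistically significant at the 0.01 level.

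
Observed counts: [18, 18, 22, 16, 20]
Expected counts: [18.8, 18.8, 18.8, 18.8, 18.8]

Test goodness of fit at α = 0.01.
Chi-square goodness of fit test:
H₀: observed counts match expected distribution
H₁: observed counts differ from expected distribution
df = k - 1 = 4
χ² = Σ(O - E)²/E
   = (18 - 18.8)²/18.8 + (18 - 18.8)²/18.8 + (22 - 18.8)²/18.8 + (16 - 18.8)²/18.8 + (20 - 18.8)²/18.8
   = 0.034 + 0.034 + 0.545 + 0.417 + 0.077
   = 1.11
p-value = 0.8933

Since p-value > α = 0.01, we fail to reject H₀.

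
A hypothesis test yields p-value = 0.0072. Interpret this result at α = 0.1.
Since p = 0.0072 < α = 0.1, reject H₀.
There is sufficient evidence to reject the null hypothesis; the result is statistically significant at the 0.1 level.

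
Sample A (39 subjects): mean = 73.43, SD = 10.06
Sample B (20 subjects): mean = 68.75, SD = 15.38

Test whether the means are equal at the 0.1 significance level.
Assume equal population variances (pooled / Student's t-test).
Student's two-sample t-test (equal variances):
H₀: μ₁ = μ₂
H₁: μ₁ ≠ μ₂
df = n₁ + n₂ - 2 = 57
Pooled variance s_p² = [(n₁-1)s₁² + (n₂-1)s₂²] / (n₁ + n₂ - 2) = [(38)(10.06²) + (19)(15.38²)] / 57 = 146.3172
SE = √(s_p²(1/n₁ + 1/n₂)) = √(146.3172 × (1/39 + 1/20)) = 3.3268
t = (x̄₁ - x̄₂) / SE = (73.43 - 68.75) / 3.3268 = 4.68 / 3.3268 = 1.407
p-value = 0.1649

Since p-value > α = 0.1, we fail to reject H₀.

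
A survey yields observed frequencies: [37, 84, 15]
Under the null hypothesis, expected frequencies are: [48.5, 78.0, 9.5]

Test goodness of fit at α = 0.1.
Chi-square goodness of fit test:
H₀: observed counts match expected distribution
H₁: observed counts differ from expected distribution
df = k - 1 = 2
χ² = Σ(O - E)²/E
   = (37 - 48.5)²/48.5 + (84 - 78.0)²/78.0 + (15 - 9.5)²/9.5
   = 2.727 + 0.462 + 3.184
   = 6.37
p-value = 0.0413

Since p-value < α = 0.1, we reject H₀.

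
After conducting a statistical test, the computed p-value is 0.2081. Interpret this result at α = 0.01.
Since p = 0.2081 > α = 0.01, fail to reject H₀.
There is insufficient evidence to reject the null hypothesis; the result is not statistically significant at the 0.01 level.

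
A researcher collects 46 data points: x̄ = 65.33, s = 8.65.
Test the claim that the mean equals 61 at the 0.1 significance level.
One-sample t-test:
H₀: μ = 61
H₁: μ ≠ 61
df = n - 1 = 45
t = (x̄ - μ₀) / (s/√n) = (65.33 - 61) / (8.65/√46) = 3.395
p-value = 0.0014

Since p-value < α = 0.1, we reject H₀.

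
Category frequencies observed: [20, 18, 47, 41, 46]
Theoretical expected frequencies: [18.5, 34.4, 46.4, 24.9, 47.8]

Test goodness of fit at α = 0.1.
Chi-square goodness of fit test:
H₀: observed counts match expected distribution
H₁: observed counts differ from expected distribution
df = k - 1 = 4
χ² = Σ(O - E)²/E
   = (20 - 18.5)²/18.5 + (18 - 34.4)²/34.4 + (47 - 46.4)²/46.4 + (41 - 24.9)²/24.9 + (46 - 47.8)²/47.8
   = 0.122 + 7.819 + 0.008 + 10.410 + 0.068
   = 18.43
p-value = 0.0010

Since p-value < α = 0.1, we reject H₀.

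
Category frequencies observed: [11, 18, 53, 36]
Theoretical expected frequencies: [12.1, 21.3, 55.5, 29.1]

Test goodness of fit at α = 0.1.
Chi-square goodness of fit test:
H₀: observed counts match expected distribution
H₁: observed counts differ from expected distribution
df = k - 1 = 3
χ² = Σ(O - E)²/E
   = (11 - 12.1)²/12.1 + (18 - 21.3)²/21.3 + (53 - 55.5)²/55.5 + (36 - 29.1)²/29.1
   = 0.100 + 0.511 + 0.113 + 1.636
   = 2.36
p-value = 0.5011

Since p-value > α = 0.1, we fail to reject H₀.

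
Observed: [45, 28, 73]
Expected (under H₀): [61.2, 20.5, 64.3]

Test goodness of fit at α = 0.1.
Chi-square goodness of fit test:
H₀: observed counts match expected distribution
H₁: observed counts differ from expected distribution
df = k - 1 = 2
χ² = Σ(O - E)²/E
   = (45 - 61.2)²/61.2 + (28 - 20.5)²/20.5 + (73 - 64.3)²/64.3
   = 4.288 + 2.744 + 1.177
   = 8.21
p-value = 0.0165

Since p-value < α = 0.1, we reject H₀.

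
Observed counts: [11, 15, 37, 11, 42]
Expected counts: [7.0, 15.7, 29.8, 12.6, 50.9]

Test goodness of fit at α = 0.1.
Chi-square goodness of fit test:
H₀: observed counts match expected distribution
H₁: observed counts differ from expected distribution
df = k - 1 = 4
χ² = Σ(O - E)²/E
   = (11 - 7.0)²/7.0 + (15 - 15.7)²/15.7 + (37 - 29.8)²/29.8 + (11 - 12.6)²/12.6 + (42 - 50.9)²/50.9
   = 2.286 + 0.031 + 1.740 + 0.203 + 1.556
   = 5.82
p-value = 0.2133

Since p-value > α = 0.1, we fail to reject H₀.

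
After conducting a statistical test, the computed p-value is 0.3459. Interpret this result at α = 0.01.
Since p = 0.3459 > α = 0.01, fail to reject H₀.
There is insufficient evidence to reject the null hypothesis; the result is not statistically significant at the 0.01 level.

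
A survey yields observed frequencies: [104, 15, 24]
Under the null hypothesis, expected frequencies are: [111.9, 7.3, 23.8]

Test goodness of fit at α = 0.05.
Chi-square goodness of fit test:
H₀: observed counts match expected distribution
H₁: observed counts differ from expected distribution
df = k - 1 = 2
χ² = Σ(O - E)²/E
   = (104 - 111.9)²/111.9 + (15 - 7.3)²/7.3 + (24 - 23.8)²/23.8
   = 0.558 + 8.122 + 0.002
   = 8.68
p-value = 0.0130

Since p-value < α = 0.05, we reject H₀.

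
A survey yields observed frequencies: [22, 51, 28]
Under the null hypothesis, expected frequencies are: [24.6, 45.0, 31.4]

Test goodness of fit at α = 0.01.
Chi-square goodness of fit test:
H₀: observed counts match expected distribution
H₁: observed counts differ from expected distribution
df = k - 1 = 2
χ² = Σ(O - E)²/E
   = (22 - 24.6)²/24.6 + (51 - 45.0)²/45.0 + (28 - 31.4)²/31.4
   = 0.275 + 0.800 + 0.368
   = 1.44
p-value = 0.4860

Since p-value > α = 0.01, we fail to reject H₀.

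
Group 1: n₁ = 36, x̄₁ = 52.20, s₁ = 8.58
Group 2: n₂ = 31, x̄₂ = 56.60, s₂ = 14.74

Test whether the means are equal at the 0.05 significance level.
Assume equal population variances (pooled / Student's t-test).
Student's two-sample t-test (equal variances):
H₀: μ₁ = μ₂
H₁: μ₁ ≠ μ₂
df = n₁ + n₂ - 2 = 65
Pooled variance s_p² = [(n₁-1)s₁² + (n₂-1)s₂²] / (n₁ + n₂ - 2) = [(35)(8.58²) + (30)(14.74²)] / 65 = 139.9170
SE = √(s_p²(1/n₁ + 1/n₂)) = √(139.9170 × (1/36 + 1/31)) = 2.8983
t = (x̄₁ - x̄₂) / SE = (52.20 - 56.60) / 2.8983 = -4.40 / 2.8983 = -1.518
p-value = 0.1338

Since p-value > α = 0.05, we fail to reject H₀.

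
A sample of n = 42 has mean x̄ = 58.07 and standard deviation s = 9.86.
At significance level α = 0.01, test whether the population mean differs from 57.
One-sample t-test:
H₀: μ = 57
H₁: μ ≠ 57
df = n - 1 = 41
t = (x̄ - μ₀) / (s/√n) = (58.07 - 57) / (9.86/√42) = 0.703
p-value = 0.4859

Since p-value > α = 0.01, we fail to reject H₀.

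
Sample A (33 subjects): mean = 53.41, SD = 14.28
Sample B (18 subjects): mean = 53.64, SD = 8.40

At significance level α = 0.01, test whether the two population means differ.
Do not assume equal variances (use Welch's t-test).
Welch's two-sample t-test:
H₀: μ₁ = μ₂
H₁: μ₁ ≠ μ₂
s₁²/n₁ = 14.28²/33 = 6.1793,  s₂²/n₂ = 8.40²/18 = 3.9200
SE = √(s₁²/n₁ + s₂²/n₂) = √(6.1793 + 3.9200) = 3.1779
df (Welch-Satterthwaite) = (s₁²/n₁ + s₂²/n₂)² / [(s₁²/n₁)²/(n₁-1) + (s₂²/n₂)²/(n₂-1)] ≈ 48.64
t = (x̄₁ - x̄₂) / SE = (53.41 - 53.64) / 3.1779 = -0.23 / 3.1779 = -0.072
p-value = 0.9426

Since p-value > α = 0.01, we fail to reject H₀.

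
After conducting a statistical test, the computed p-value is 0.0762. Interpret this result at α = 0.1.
Since p = 0.0762 < α = 0.1, reject H₀.
There is sufficient evidence to reject the null hypothesis; the result is statistically significant at the 0.1 level.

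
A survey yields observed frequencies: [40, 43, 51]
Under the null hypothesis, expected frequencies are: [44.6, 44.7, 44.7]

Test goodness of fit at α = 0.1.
Chi-square goodness of fit test:
H₀: observed counts match expected distribution
H₁: observed counts differ from expected distribution
df = k - 1 = 2
χ² = Σ(O - E)²/E
   = (40 - 44.6)²/44.6 + (43 - 44.7)²/44.7 + (51 - 44.7)²/44.7
   = 0.474 + 0.065 + 0.888
   = 1.43
p-value = 0.4899

Since p-value > α = 0.1, we fail to reject H₀.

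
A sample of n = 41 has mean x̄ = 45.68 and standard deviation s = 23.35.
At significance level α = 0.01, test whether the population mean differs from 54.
One-sample t-test:
H₀: μ = 54
H₁: μ ≠ 54
df = n - 1 = 40
t = (x̄ - μ₀) / (s/√n) = (45.68 - 54) / (23.35/√41) = -2.282
p-value = 0.0279

Since p-value > α = 0.01, we fail to reject H₀.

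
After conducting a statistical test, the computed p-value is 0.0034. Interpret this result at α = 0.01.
Since p = 0.0034 < α = 0.01, reject H₀.
There is sufficient evidence to reject the null hypothesis; the result is statistically significant at the 0.01 level.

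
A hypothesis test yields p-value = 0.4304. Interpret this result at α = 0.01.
Since p = 0.4304 > α = 0.01, fail to reject H₀.
There is insufficient evidence to reject the null hypothesis; the result is not statistically significant at the 0.01 level.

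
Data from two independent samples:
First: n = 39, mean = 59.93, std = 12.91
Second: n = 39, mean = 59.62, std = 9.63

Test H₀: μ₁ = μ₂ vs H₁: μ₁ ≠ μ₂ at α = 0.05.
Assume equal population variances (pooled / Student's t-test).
Student's two-sample t-test (equal variances):
H₀: μ₁ = μ₂
H₁: μ₁ ≠ μ₂
df = n₁ + n₂ - 2 = 76
Pooled variance s_p² = [(n₁-1)s₁² + (n₂-1)s₂²] / (n₁ + n₂ - 2) = [(38)(12.91²) + (38)(9.63²)] / 76 = 129.7025
SE = √(s_p²(1/n₁ + 1/n₂)) = √(129.7025 × (1/39 + 1/39)) = 2.5790
t = (x̄₁ - x̄₂) / SE = (59.93 - 59.62) / 2.5790 = 0.31 / 2.5790 = 0.120
p-value = 0.9046

Since p-value > α = 0.05, we fail to reject H₀.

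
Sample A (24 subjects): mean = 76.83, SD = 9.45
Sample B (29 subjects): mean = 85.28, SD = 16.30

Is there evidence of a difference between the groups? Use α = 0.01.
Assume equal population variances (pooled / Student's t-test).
Student's two-sample t-test (equal variances):
H₀: μ₁ = μ₂
H₁: μ₁ ≠ μ₂
df = n₁ + n₂ - 2 = 51
Pooled variance s_p² = [(n₁-1)s₁² + (n₂-1)s₂²] / (n₁ + n₂ - 2) = [(23)(9.45²) + (28)(16.30²)] / 51 = 186.1427
SE = √(s_p²(1/n₁ + 1/n₂)) = √(186.1427 × (1/24 + 1/29)) = 3.7649
t = (x̄₁ - x̄₂) / SE = (76.83 - 85.28) / 3.7649 = -8.45 / 3.7649 = -2.244
p-value = 0.0292

Since p-value > α = 0.01, we fail to reject H₀.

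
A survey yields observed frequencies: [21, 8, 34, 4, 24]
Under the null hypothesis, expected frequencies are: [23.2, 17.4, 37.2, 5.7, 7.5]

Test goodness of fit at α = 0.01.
Chi-square goodness of fit test:
H₀: observed counts match expected distribution
H₁: observed counts differ from expected distribution
df = k - 1 = 4
χ² = Σ(O - E)²/E
   = (21 - 23.2)²/23.2 + (8 - 17.4)²/17.4 + (34 - 37.2)²/37.2 + (4 - 5.7)²/5.7 + (24 - 7.5)²/7.5
   = 0.209 + 5.078 + 0.275 + 0.507 + 36.300
   = 42.37
p-value < 0.0001

Since p-value < α = 0.01, we reject H₀.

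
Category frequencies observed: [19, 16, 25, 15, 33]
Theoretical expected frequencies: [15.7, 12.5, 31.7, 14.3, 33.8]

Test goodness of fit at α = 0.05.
Chi-square goodness of fit test:
H₀: observed counts match expected distribution
H₁: observed counts differ from expected distribution
df = k - 1 = 4
χ² = Σ(O - E)²/E
   = (19 - 15.7)²/15.7 + (16 - 12.5)²/12.5 + (25 - 31.7)²/31.7 + (15 - 14.3)²/14.3 + (33 - 33.8)²/33.8
   = 0.694 + 0.980 + 1.416 + 0.034 + 0.019
   = 3.14
p-value = 0.5342

Since p-value > α = 0.05, we fail to reject H₀.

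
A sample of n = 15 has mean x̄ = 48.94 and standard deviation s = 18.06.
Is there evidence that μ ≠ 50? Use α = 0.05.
One-sample t-test:
H₀: μ = 50
H₁: μ ≠ 50
df = n - 1 = 14
t = (x̄ - μ₀) / (s/√n) = (48.94 - 50) / (18.06/√15) = -0.227
p-value = 0.8235

Since p-value > α = 0.05, we fail to reject H₀.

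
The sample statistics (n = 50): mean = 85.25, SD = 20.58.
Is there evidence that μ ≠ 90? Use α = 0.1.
One-sample t-test:
H₀: μ = 90
H₁: μ ≠ 90
df = n - 1 = 49
t = (x̄ - μ₀) / (s/√n) = (85.25 - 90) / (20.58/√50) = -1.632
p-value = 0.1091

Since p-value > α = 0.1, we fail to reject H₀.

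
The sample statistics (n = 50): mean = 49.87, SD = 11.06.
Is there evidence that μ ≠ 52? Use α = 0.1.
One-sample t-test:
H₀: μ = 52
H₁: μ ≠ 52
df = n - 1 = 49
t = (x̄ - μ₀) / (s/√n) = (49.87 - 52) / (11.06/√50) = -1.362
p-value = 0.1795

Since p-value > α = 0.1, we fail to reject H₀.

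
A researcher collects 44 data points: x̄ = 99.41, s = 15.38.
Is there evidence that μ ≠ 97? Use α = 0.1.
One-sample t-test:
H₀: μ = 97
H₁: μ ≠ 97
df = n - 1 = 43
t = (x̄ - μ₀) / (s/√n) = (99.41 - 97) / (15.38/√44) = 1.039
p-value = 0.3044

Since p-value > α = 0.1, we fail to reject H₀.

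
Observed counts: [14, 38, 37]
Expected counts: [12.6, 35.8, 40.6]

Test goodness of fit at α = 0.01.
Chi-square goodness of fit test:
H₀: observed counts match expected distribution
H₁: observed counts differ from expected distribution
df = k - 1 = 2
χ² = Σ(O - E)²/E
   = (14 - 12.6)²/12.6 + (38 - 35.8)²/35.8 + (37 - 40.6)²/40.6
   = 0.156 + 0.135 + 0.319
   = 0.61
p-value = 0.7371

Since p-value > α = 0.01, we fail to reject H₀.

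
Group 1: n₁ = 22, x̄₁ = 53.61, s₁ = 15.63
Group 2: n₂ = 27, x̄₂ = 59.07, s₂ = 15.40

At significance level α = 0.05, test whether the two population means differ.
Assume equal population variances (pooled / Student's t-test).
Student's two-sample t-test (equal variances):
H₀: μ₁ = μ₂
H₁: μ₁ ≠ μ₂
df = n₁ + n₂ - 2 = 47
Pooled variance s_p² = [(n₁-1)s₁² + (n₂-1)s₂²] / (n₁ + n₂ - 2) = [(21)(15.63²) + (26)(15.40²)] / 47 = 240.3488
SE = √(s_p²(1/n₁ + 1/n₂)) = √(240.3488 × (1/22 + 1/27)) = 4.4527
t = (x̄₁ - x̄₂) / SE = (53.61 - 59.07) / 4.4527 = -5.46 / 4.4527 = -1.226
p-value = 0.2262

Since p-value > α = 0.05, we fail to reject H₀.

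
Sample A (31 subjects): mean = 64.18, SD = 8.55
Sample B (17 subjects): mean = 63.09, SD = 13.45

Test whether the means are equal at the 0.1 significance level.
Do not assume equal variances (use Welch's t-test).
Welch's two-sample t-test:
H₀: μ₁ = μ₂
H₁: μ₁ ≠ μ₂
s₁²/n₁ = 8.55²/31 = 2.3581,  s₂²/n₂ = 13.45²/17 = 10.6413
SE = √(s₁²/n₁ + s₂²/n₂) = √(2.3581 + 10.6413) = 3.6055
df (Welch-Satterthwaite) = (s₁²/n₁ + s₂²/n₂)² / [(s₁²/n₁)²/(n₁-1) + (s₂²/n₂)²/(n₂-1)] ≈ 23.27
t = (x̄₁ - x̄₂) / SE = (64.18 - 63.09) / 3.6055 = 1.09 / 3.6055 = 0.302
p-value = 0.7651

Since p-value > α = 0.1, we fail to reject H₀.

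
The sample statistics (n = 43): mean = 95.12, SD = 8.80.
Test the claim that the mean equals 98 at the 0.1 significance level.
One-sample t-test:
H₀: μ = 98
H₁: μ ≠ 98
df = n - 1 = 42
t = (x̄ - μ₀) / (s/√n) = (95.12 - 98) / (8.80/√43) = -2.146
p-value = 0.0377

Since p-value < α = 0.1, we reject H₀.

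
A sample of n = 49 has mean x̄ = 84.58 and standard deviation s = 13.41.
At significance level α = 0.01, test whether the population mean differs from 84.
One-sample t-test:
H₀: μ = 84
H₁: μ ≠ 84
df = n - 1 = 48
t = (x̄ - μ₀) / (s/√n) = (84.58 - 84) / (13.41/√49) = 0.303
p-value = 0.7634

Since p-value > α = 0.01, we fail to reject H₀.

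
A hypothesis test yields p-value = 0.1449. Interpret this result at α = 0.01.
Since p = 0.1449 > α = 0.01, fail to reject H₀.
There is insufficient evidence to reject the null hypothesis; the result is not statistically significant at the 0.01 level.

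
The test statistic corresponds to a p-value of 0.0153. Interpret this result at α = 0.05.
Since p = 0.0153 < α = 0.05, reject H₀.
There is sufficient evidence to reject the null hypothesis; the result is statistically significant at the 0.05 level.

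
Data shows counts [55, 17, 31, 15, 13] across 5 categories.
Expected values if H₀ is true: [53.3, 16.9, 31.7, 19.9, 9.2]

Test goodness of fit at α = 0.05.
Chi-square goodness of fit test:
H₀: observed counts match expected distribution
H₁: observed counts differ from expected distribution
df = k - 1 = 4
χ² = Σ(O - E)²/E
   = (55 - 53.3)²/53.3 + (17 - 16.9)²/16.9 + (31 - 31.7)²/31.7 + (15 - 19.9)²/19.9 + (13 - 9.2)²/9.2
   = 0.054 + 0.001 + 0.015 + 1.207 + 1.570
   = 2.85
p-value = 0.5839

Since p-value > α = 0.05, we fail to reject H₀.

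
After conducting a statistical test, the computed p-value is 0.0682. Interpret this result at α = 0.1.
Since p = 0.0682 < α = 0.1, reject H₀.
There is sufficient evidence to reject the null hypothesis; the result is statistically significant at the 0.1 level.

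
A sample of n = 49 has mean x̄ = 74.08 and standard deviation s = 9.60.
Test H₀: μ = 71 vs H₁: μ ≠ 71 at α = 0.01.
One-sample t-test:
H₀: μ = 71
H₁: μ ≠ 71
df = n - 1 = 48
t = (x̄ - μ₀) / (s/√n) = (74.08 - 71) / (9.60/√49) = 2.246
p-value = 0.0294

Since p-value > α = 0.01, we fail to reject H₀.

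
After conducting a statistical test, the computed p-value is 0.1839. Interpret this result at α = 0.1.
Since p = 0.1839 > α = 0.1, fail to reject H₀.
There is insufficient evidence to reject the null hypothesis; the result is not statistically significant at the 0.1 level.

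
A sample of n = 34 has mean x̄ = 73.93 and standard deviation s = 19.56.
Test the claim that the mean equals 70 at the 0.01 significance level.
One-sample t-test:
H₀: μ = 70
H₁: μ ≠ 70
df = n - 1 = 33
t = (x̄ - μ₀) / (s/√n) = (73.93 - 70) / (19.56/√34) = 1.172
p-value = 0.2498

Since p-value > α = 0.01, we fail to reject H₀.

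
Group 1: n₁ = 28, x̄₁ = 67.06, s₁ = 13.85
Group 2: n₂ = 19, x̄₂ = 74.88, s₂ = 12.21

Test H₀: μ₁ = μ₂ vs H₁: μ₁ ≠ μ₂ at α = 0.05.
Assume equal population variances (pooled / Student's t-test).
Student's two-sample t-test (equal variances):
H₀: μ₁ = μ₂
H₁: μ₁ ≠ μ₂
df = n₁ + n₂ - 2 = 45
Pooled variance s_p² = [(n₁-1)s₁² + (n₂-1)s₂²] / (n₁ + n₂ - 2) = [(27)(13.85²) + (18)(12.21²)] / 45 = 174.7271
SE = √(s_p²(1/n₁ + 1/n₂)) = √(174.7271 × (1/28 + 1/19)) = 3.9289
t = (x̄₁ - x̄₂) / SE = (67.06 - 74.88) / 3.9289 = -7.82 / 3.9289 = -1.990
p-value = 0.0526

Since p-value > α = 0.05, we fail to reject H₀.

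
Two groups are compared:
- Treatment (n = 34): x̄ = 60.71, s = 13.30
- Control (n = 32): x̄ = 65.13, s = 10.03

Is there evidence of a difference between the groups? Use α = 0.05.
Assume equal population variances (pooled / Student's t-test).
Student's two-sample t-test (equal variances):
H₀: μ₁ = μ₂
H₁: μ₁ ≠ μ₂
df = n₁ + n₂ - 2 = 64
Pooled variance s_p² = [(n₁-1)s₁² + (n₂-1)s₂²] / (n₁ + n₂ - 2) = [(33)(13.30²) + (31)(10.03²)] / 64 = 139.9375
SE = √(s_p²(1/n₁ + 1/n₂)) = √(139.9375 × (1/34 + 1/32)) = 2.9136
t = (x̄₁ - x̄₂) / SE = (60.71 - 65.13) / 2.9136 = -4.42 / 2.9136 = -1.517
p-value = 0.1342

Since p-value > α = 0.05, we fail to reject H₀.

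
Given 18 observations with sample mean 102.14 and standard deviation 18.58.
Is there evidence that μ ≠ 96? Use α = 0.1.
One-sample t-test:
H₀: μ = 96
H₁: μ ≠ 96
df = n - 1 = 17
t = (x̄ - μ₀) / (s/√n) = (102.14 - 96) / (18.58/√18) = 1.402
p-value = 0.1789

Since p-value > α = 0.1, we fail to reject H₀.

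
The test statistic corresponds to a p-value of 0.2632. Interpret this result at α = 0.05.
Since p = 0.2632 > α = 0.05, fail to reject H₀.
There is insufficient evidence to reject the null hypothesis; the result is not statistically significant at the 0.05 level.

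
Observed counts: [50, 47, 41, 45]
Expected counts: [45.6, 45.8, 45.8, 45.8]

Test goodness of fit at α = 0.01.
Chi-square goodness of fit test:
H₀: observed counts match expected distribution
H₁: observed counts differ from expected distribution
df = k - 1 = 3
χ² = Σ(O - E)²/E
   = (50 - 45.6)²/45.6 + (47 - 45.8)²/45.8 + (41 - 45.8)²/45.8 + (45 - 45.8)²/45.8
   = 0.425 + 0.031 + 0.503 + 0.014
   = 0.97
p-value = 0.8078

Since p-value > α = 0.01, we fail to reject H₀.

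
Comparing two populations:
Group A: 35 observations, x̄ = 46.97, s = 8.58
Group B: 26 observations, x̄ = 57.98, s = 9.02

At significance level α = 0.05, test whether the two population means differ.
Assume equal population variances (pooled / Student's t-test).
Student's two-sample t-test (equal variances):
H₀: μ₁ = μ₂
H₁: μ₁ ≠ μ₂
df = n₁ + n₂ - 2 = 59
Pooled variance s_p² = [(n₁-1)s₁² + (n₂-1)s₂²] / (n₁ + n₂ - 2) = [(34)(8.58²) + (25)(9.02²)] / 59 = 76.8978
SE = √(s_p²(1/n₁ + 1/n₂)) = √(76.8978 × (1/35 + 1/26)) = 2.2704
t = (x̄₁ - x̄₂) / SE = (46.97 - 57.98) / 2.2704 = -11.01 / 2.2704 = -4.849
p-value < 0.0001

Since p-value < α = 0.05, we reject H₀.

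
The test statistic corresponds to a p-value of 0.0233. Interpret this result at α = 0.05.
Since p = 0.0233 < α = 0.05, reject H₀.
There is sufficient evidence to reject the null hypothesis; the result is statistically significant at the 0.05 level.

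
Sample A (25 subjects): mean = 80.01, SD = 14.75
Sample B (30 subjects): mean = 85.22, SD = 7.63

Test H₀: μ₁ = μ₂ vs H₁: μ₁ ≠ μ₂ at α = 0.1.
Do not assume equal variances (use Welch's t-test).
Welch's two-sample t-test:
H₀: μ₁ = μ₂
H₁: μ₁ ≠ μ₂
s₁²/n₁ = 14.75²/25 = 8.7025,  s₂²/n₂ = 7.63²/30 = 1.9406
SE = √(s₁²/n₁ + s₂²/n₂) = √(8.7025 + 1.9406) = 3.2624
df (Welch-Satterthwaite) = (s₁²/n₁ + s₂²/n₂)² / [(s₁²/n₁)²/(n₁-1) + (s₂²/n₂)²/(n₂-1)] ≈ 34.48
t = (x̄₁ - x̄₂) / SE = (80.01 - 85.22) / 3.2624 = -5.21 / 3.2624 = -1.597
p-value = 0.1194

Since p-value > α = 0.1, we fail to reject H₀.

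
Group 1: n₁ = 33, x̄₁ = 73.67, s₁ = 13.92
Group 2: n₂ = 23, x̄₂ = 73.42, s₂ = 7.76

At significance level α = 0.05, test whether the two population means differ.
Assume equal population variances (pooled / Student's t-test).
Student's two-sample t-test (equal variances):
H₀: μ₁ = μ₂
H₁: μ₁ ≠ μ₂
df = n₁ + n₂ - 2 = 54
Pooled variance s_p² = [(n₁-1)s₁² + (n₂-1)s₂²] / (n₁ + n₂ - 2) = [(32)(13.92²) + (22)(7.76²)] / 54 = 139.3576
SE = √(s_p²(1/n₁ + 1/n₂)) = √(139.3576 × (1/33 + 1/23)) = 3.2066
t = (x̄₁ - x̄₂) / SE = (73.67 - 73.42) / 3.2066 = 0.25 / 3.2066 = 0.078
p-value = 0.9381

Since p-value > α = 0.05, we fail to reject H₀.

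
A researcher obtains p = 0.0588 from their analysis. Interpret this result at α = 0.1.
Since p = 0.0588 < α = 0.1, reject H₀.
There is sufficient evidence to reject the null hypothesis; the result is statistically significant at the 0.1 level.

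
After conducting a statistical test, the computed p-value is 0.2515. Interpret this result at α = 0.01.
Since p = 0.2515 > α = 0.01, fail to reject H₀.
There is insufficient evidence to reject the null hypothesis; the result is not statistically significant at the 0.01 level.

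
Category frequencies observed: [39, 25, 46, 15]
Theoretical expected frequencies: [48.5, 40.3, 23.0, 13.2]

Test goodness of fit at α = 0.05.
Chi-square goodness of fit test:
H₀: observed counts match expected distribution
H₁: observed counts differ from expected distribution
df = k - 1 = 3
χ² = Σ(O - E)²/E
   = (39 - 48.5)²/48.5 + (25 - 40.3)²/40.3 + (46 - 23.0)²/23.0 + (15 - 13.2)²/13.2
   = 1.861 + 5.809 + 23.000 + 0.245
   = 30.91
p-value < 0.0001

Since p-value < α = 0.05, we reject H₀.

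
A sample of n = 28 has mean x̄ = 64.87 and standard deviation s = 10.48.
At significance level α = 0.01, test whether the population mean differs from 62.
One-sample t-test:
H₀: μ = 62
H₁: μ ≠ 62
df = n - 1 = 27
t = (x̄ - μ₀) / (s/√n) = (64.87 - 62) / (10.48/√28) = 1.449
p-value = 0.1588

Since p-value > α = 0.01, we fail to reject H₀.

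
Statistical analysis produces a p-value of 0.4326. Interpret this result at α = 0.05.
Since p = 0.4326 > α = 0.05, fail to reject H₀.
There is insufficient evidence to reject the null hypothesis; the result is not statistically significant at the 0.05 level.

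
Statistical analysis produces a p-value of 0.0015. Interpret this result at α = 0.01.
Since p = 0.0015 < α = 0.01, reject H₀.
There is sufficient evidence to reject the null hypothesis; the result is statistically significant at the 0.01 level.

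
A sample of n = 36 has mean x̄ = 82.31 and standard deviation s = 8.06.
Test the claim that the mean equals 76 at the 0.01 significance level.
One-sample t-test:
H₀: μ = 76
H₁: μ ≠ 76
df = n - 1 = 35
t = (x̄ - μ₀) / (s/√n) = (82.31 - 76) / (8.06/√36) = 4.697
p-value < 0.0001

Since p-value < α = 0.01, we reject H₀.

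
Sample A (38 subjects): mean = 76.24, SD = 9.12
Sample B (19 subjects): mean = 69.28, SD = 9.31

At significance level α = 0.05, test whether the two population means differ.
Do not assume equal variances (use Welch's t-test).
Welch's two-sample t-test:
H₀: μ₁ = μ₂
H₁: μ₁ ≠ μ₂
s₁²/n₁ = 9.12²/38 = 2.1888,  s₂²/n₂ = 9.31²/19 = 4.5619
SE = √(s₁²/n₁ + s₂²/n₂) = √(2.1888 + 4.5619) = 2.5982
df (Welch-Satterthwaite) = (s₁²/n₁ + s₂²/n₂)² / [(s₁²/n₁)²/(n₁-1) + (s₂²/n₂)²/(n₂-1)] ≈ 35.45
t = (x̄₁ - x̄₂) / SE = (76.24 - 69.28) / 2.5982 = 6.96 / 2.5982 = 2.679
p-value = 0.0111

Since p-value < α = 0.05, we reject H₀.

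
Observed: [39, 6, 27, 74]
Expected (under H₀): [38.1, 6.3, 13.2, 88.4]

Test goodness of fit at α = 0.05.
Chi-square goodness of fit test:
H₀: observed counts match expected distribution
H₁: observed counts differ from expected distribution
df = k - 1 = 3
χ² = Σ(O - E)²/E
   = (39 - 38.1)²/38.1 + (6 - 6.3)²/6.3 + (27 - 13.2)²/13.2 + (74 - 88.4)²/88.4
   = 0.021 + 0.014 + 14.427 + 2.346
   = 16.81
p-value = 0.0008

Since p-value < α = 0.05, we reject H₀.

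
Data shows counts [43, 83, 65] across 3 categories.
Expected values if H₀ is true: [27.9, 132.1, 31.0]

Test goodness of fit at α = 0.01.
Chi-square goodness of fit test:
H₀: observed counts match expected distribution
H₁: observed counts differ from expected distribution
df = k - 1 = 2
χ² = Σ(O - E)²/E
   = (43 - 27.9)²/27.9 + (83 - 132.1)²/132.1 + (65 - 31.0)²/31.0
   = 8.172 + 18.250 + 37.290
   = 63.71
p-value < 0.0001

Since p-value < α = 0.01, we reject H₀.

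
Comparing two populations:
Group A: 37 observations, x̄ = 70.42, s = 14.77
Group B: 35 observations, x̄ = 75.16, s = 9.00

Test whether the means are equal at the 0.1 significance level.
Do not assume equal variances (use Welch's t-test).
Welch's two-sample t-test:
H₀: μ₁ = μ₂
H₁: μ₁ ≠ μ₂
s₁²/n₁ = 14.77²/37 = 5.8960,  s₂²/n₂ = 9.00²/35 = 2.3143
SE = √(s₁²/n₁ + s₂²/n₂) = √(5.8960 + 2.3143) = 2.8654
df (Welch-Satterthwaite) = (s₁²/n₁ + s₂²/n₂)² / [(s₁²/n₁)²/(n₁-1) + (s₂²/n₂)²/(n₂-1)] ≈ 60.02
t = (x̄₁ - x̄₂) / SE = (70.42 - 75.16) / 2.8654 = -4.74 / 2.8654 = -1.654
p-value = 0.1033

Since p-value > α = 0.1, we fail to reject H₀.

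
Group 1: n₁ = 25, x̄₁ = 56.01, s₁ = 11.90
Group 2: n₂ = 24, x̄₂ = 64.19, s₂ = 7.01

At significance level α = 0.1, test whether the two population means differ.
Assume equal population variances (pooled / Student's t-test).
Student's two-sample t-test (equal variances):
H₀: μ₁ = μ₂
H₁: μ₁ ≠ μ₂
df = n₁ + n₂ - 2 = 47
Pooled variance s_p² = [(n₁-1)s₁² + (n₂-1)s₂²] / (n₁ + n₂ - 2) = [(24)(11.90²) + (23)(7.01²)] / 47 = 96.3588
SE = √(s_p²(1/n₁ + 1/n₂)) = √(96.3588 × (1/25 + 1/24)) = 2.8052
t = (x̄₁ - x̄₂) / SE = (56.01 - 64.19) / 2.8052 = -8.18 / 2.8052 = -2.916
p-value = 0.0054

Since p-value < α = 0.1, we reject H₀.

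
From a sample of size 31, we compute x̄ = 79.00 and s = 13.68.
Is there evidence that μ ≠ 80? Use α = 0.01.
One-sample t-test:
H₀: μ = 80
H₁: μ ≠ 80
df = n - 1 = 30
t = (x̄ - μ₀) / (s/√n) = (79.00 - 80) / (13.68/√31) = -0.407
p-value = 0.6869

Since p-value > α = 0.01, we fail to reject H₀.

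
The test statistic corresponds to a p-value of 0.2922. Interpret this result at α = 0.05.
Since p = 0.2922 > α = 0.05, fail to reject H₀.
There is insufficient evidence to reject the null hypothesis; the result is not statistically significant at the 0.05 level.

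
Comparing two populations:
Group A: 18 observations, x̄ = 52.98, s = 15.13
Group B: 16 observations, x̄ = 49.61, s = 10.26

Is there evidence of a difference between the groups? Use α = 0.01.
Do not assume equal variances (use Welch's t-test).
Welch's two-sample t-test:
H₀: μ₁ = μ₂
H₁: μ₁ ≠ μ₂
s₁²/n₁ = 15.13²/18 = 12.7176,  s₂²/n₂ = 10.26²/16 = 6.5792
SE = √(s₁²/n₁ + s₂²/n₂) = √(12.7176 + 6.5792) = 4.3928
df (Welch-Satterthwaite) = (s₁²/n₁ + s₂²/n₂)² / [(s₁²/n₁)²/(n₁-1) + (s₂²/n₂)²/(n₂-1)] ≈ 30.03
t = (x̄₁ - x̄₂) / SE = (52.98 - 49.61) / 4.3928 = 3.37 / 4.3928 = 0.767
p-value = 0.4490

Since p-value > α = 0.01, we fail to reject H₀.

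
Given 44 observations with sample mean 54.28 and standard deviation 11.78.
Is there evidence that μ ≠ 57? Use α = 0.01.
One-sample t-test:
H₀: μ = 57
H₁: μ ≠ 57
df = n - 1 = 43
t = (x̄ - μ₀) / (s/√n) = (54.28 - 57) / (11.78/√44) = -1.532
p-value = 0.1329

Since p-value > α = 0.01, we fail to reject H₀.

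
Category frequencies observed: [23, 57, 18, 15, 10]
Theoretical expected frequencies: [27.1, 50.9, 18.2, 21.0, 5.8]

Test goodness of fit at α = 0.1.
Chi-square goodness of fit test:
H₀: observed counts match expected distribution
H₁: observed counts differ from expected distribution
df = k - 1 = 4
χ² = Σ(O - E)²/E
   = (23 - 27.1)²/27.1 + (57 - 50.9)²/50.9 + (18 - 18.2)²/18.2 + (15 - 21.0)²/21.0 + (10 - 5.8)²/5.8
   = 0.620 + 0.731 + 0.002 + 1.714 + 3.041
   = 6.11
p-value = 0.1911

Since p-value > α = 0.1, we fail to reject H₀.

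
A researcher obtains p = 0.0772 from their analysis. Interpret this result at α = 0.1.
Since p = 0.0772 < α = 0.1, reject H₀.
There is sufficient evidence to reject the null hypothesis; the result is statistically significant at the 0.1 level.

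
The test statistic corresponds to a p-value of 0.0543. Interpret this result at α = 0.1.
Since p = 0.0543 < α = 0.1, reject H₀.
There is sufficient evidence to reject the null hypothesis; the result is statistically significant at the 0.1 level.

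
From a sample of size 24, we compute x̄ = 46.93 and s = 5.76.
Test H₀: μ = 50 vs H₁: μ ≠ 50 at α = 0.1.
One-sample t-test:
H₀: μ = 50
H₁: μ ≠ 50
df = n - 1 = 23
t = (x̄ - μ₀) / (s/√n) = (46.93 - 50) / (5.76/√24) = -2.611
p-value = 0.0156

Since p-value < α = 0.1, we reject H₀.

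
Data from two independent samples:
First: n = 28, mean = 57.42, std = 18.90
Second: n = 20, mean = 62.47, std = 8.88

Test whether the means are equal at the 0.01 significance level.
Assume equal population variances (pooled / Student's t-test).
Student's two-sample t-test (equal variances):
H₀: μ₁ = μ₂
H₁: μ₁ ≠ μ₂
df = n₁ + n₂ - 2 = 46
Pooled variance s_p² = [(n₁-1)s₁² + (n₂-1)s₂²] / (n₁ + n₂ - 2) = [(27)(18.90²) + (19)(8.88²)] / 46 = 242.2370
SE = √(s_p²(1/n₁ + 1/n₂)) = √(242.2370 × (1/28 + 1/20)) = 4.5567
t = (x̄₁ - x̄₂) / SE = (57.42 - 62.47) / 4.5567 = -5.05 / 4.5567 = -1.108
p-value = 0.2735

Since p-value > α = 0.01, we fail to reject H₀.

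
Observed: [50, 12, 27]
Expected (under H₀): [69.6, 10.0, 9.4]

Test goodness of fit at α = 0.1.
Chi-square goodness of fit test:
H₀: observed counts match expected distribution
H₁: observed counts differ from expected distribution
df = k - 1 = 2
χ² = Σ(O - E)²/E
   = (50 - 69.6)²/69.6 + (12 - 10.0)²/10.0 + (27 - 9.4)²/9.4
   = 5.520 + 0.400 + 32.953
   = 38.87
p-value < 0.0001

Since p-value < α = 0.1, we reject H₀.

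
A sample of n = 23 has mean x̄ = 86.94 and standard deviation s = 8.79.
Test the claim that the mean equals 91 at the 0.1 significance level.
One-sample t-test:
H₀: μ = 91
H₁: μ ≠ 91
df = n - 1 = 22
t = (x̄ - μ₀) / (s/√n) = (86.94 - 91) / (8.79/√23) = -2.215
p-value = 0.0374

Since p-value < α = 0.1, we reject H₀.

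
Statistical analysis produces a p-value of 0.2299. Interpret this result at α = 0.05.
Since p = 0.2299 > α = 0.05, fail to reject H₀.
There is insufficient evidence to reject the null hypothesis; the result is not statistically significant at the 0.05 level.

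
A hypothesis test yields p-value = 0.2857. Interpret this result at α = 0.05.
Since p = 0.2857 > α = 0.05, fail to reject H₀.
There is insufficient evidence to reject the null hypothesis; the result is not statistically significant at the 0.05 level.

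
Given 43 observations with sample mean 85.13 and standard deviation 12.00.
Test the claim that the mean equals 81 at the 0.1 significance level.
One-sample t-test:
H₀: μ = 81
H₁: μ ≠ 81
df = n - 1 = 42
t = (x̄ - μ₀) / (s/√n) = (85.13 - 81) / (12.00/√43) = 2.257
p-value = 0.0293

Since p-value < α = 0.1, we reject H₀.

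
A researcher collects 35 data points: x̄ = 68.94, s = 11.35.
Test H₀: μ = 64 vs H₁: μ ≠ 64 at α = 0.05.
One-sample t-test:
H₀: μ = 64
H₁: μ ≠ 64
df = n - 1 = 34
t = (x̄ - μ₀) / (s/√n) = (68.94 - 64) / (11.35/√35) = 2.575
p-value = 0.0146

Since p-value < α = 0.05, we reject H₀.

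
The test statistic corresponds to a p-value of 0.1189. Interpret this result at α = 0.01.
Since p = 0.1189 > α = 0.01, fail to reject H₀.
There is insufficient evidence to reject the null hypothesis; the result is not statistically significant at the 0.01 level.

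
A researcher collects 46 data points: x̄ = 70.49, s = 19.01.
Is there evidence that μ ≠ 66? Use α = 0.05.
One-sample t-test:
H₀: μ = 66
H₁: μ ≠ 66
df = n - 1 = 45
t = (x̄ - μ₀) / (s/√n) = (70.49 - 66) / (19.01/√46) = 1.602
p-value = 0.1162

Since p-value > α = 0.05, we fail to reject H₀.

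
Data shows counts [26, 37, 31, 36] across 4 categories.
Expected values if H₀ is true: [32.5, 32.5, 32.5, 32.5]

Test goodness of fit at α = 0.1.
Chi-square goodness of fit test:
H₀: observed counts match expected distribution
H₁: observed counts differ from expected distribution
df = k - 1 = 3
χ² = Σ(O - E)²/E
   = (26 - 32.5)²/32.5 + (37 - 32.5)²/32.5 + (31 - 32.5)²/32.5 + (36 - 32.5)²/32.5
   = 1.300 + 0.623 + 0.069 + 0.377
   = 2.37
p-value = 0.4994

Since p-value > α = 0.1, we fail to reject H₀.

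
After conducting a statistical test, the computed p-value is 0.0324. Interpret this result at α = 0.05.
Since p = 0.0324 < α = 0.05, reject H₀.
There is sufficient evidence to reject the null hypothesis; the result is statistically significant at the 0.05 level.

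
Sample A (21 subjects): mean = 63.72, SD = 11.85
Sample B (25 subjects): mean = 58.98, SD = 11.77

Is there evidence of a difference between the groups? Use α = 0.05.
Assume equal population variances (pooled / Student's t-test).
Student's two-sample t-test (equal variances):
H₀: μ₁ = μ₂
H₁: μ₁ ≠ μ₂
df = n₁ + n₂ - 2 = 44
Pooled variance s_p² = [(n₁-1)s₁² + (n₂-1)s₂²] / (n₁ + n₂ - 2) = [(20)(11.85²) + (24)(11.77²)] / 44 = 139.3918
SE = √(s_p²(1/n₁ + 1/n₂)) = √(139.3918 × (1/21 + 1/25)) = 3.4948
t = (x̄₁ - x̄₂) / SE = (63.72 - 58.98) / 3.4948 = 4.74 / 3.4948 = 1.356
p-value = 0.1819

Since p-value > α = 0.05, we fail to reject H₀.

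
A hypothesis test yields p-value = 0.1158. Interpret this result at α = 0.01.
Since p = 0.1158 > α = 0.01, fail to reject H₀.
There is insufficient evidence to reject the null hypothesis; the result is not statistically significant at the 0.01 level.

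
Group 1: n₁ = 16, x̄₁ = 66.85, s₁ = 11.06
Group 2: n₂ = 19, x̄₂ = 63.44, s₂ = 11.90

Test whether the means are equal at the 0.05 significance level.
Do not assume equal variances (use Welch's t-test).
Welch's two-sample t-test:
H₀: μ₁ = μ₂
H₁: μ₁ ≠ μ₂
s₁²/n₁ = 11.06²/16 = 7.6452,  s₂²/n₂ = 11.90²/19 = 7.4532
SE = √(s₁²/n₁ + s₂²/n₂) = √(7.6452 + 7.4532) = 3.8857
df (Welch-Satterthwaite) = (s₁²/n₁ + s₂²/n₂)² / [(s₁²/n₁)²/(n₁-1) + (s₂²/n₂)²/(n₂-1)] ≈ 32.65
t = (x̄₁ - x̄₂) / SE = (66.85 - 63.44) / 3.8857 = 3.41 / 3.8857 = 0.878
p-value = 0.3866

Since p-value > α = 0.05, we fail to reject H₀.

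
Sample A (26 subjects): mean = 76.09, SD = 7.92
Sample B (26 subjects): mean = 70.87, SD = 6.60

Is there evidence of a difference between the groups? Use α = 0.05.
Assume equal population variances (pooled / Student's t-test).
Student's two-sample t-test (equal variances):
H₀: μ₁ = μ₂
H₁: μ₁ ≠ μ₂
df = n₁ + n₂ - 2 = 50
Pooled variance s_p² = [(n₁-1)s₁² + (n₂-1)s₂²] / (n₁ + n₂ - 2) = [(25)(7.92²) + (25)(6.60²)] / 50 = 53.1432
SE = √(s_p²(1/n₁ + 1/n₂)) = √(53.1432 × (1/26 + 1/26)) = 2.0219
t = (x̄₁ - x̄₂) / SE = (76.09 - 70.87) / 2.0219 = 5.22 / 2.0219 = 2.582
p-value = 0.0128

Since p-value < α = 0.05, we reject H₀.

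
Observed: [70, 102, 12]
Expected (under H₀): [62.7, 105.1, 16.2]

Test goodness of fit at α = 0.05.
Chi-square goodness of fit test:
H₀: observed counts match expected distribution
H₁: observed counts differ from expected distribution
df = k - 1 = 2
χ² = Σ(O - E)²/E
   = (70 - 62.7)²/62.7 + (102 - 105.1)²/105.1 + (12 - 16.2)²/16.2
   = 0.850 + 0.091 + 1.089
   = 2.03
p-value = 0.3624

Since p-value > α = 0.05, we fail to reject H₀.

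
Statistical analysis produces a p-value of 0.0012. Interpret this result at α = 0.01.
Since p = 0.0012 < α = 0.01, reject H₀.
There is sufficient evidence to reject the null hypothesis; the result is statistically significant at the 0.01 level.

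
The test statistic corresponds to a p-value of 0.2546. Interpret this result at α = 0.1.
Since p = 0.2546 > α = 0.1, fail to reject H₀.
There is insufficient evidence to reject the null hypothesis; the result is not statistically significant at the 0.1 level.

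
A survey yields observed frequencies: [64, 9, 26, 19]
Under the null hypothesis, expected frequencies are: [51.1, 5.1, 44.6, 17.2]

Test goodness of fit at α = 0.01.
Chi-square goodness of fit test:
H₀: observed counts match expected distribution
H₁: observed counts differ from expected distribution
df = k - 1 = 3
χ² = Σ(O - E)²/E
   = (64 - 51.1)²/51.1 + (9 - 5.1)²/5.1 + (26 - 44.6)²/44.6 + (19 - 17.2)²/17.2
   = 3.257 + 2.982 + 7.757 + 0.188
   = 14.18
p-value = 0.0027

Since p-value < α = 0.01, we reject H₀.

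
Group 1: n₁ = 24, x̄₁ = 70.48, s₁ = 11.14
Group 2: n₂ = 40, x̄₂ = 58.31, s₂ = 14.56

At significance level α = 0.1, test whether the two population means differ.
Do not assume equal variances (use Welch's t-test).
Welch's two-sample t-test:
H₀: μ₁ = μ₂
H₁: μ₁ ≠ μ₂
s₁²/n₁ = 11.14²/24 = 5.1708,  s₂²/n₂ = 14.56²/40 = 5.2998
SE = √(s₁²/n₁ + s₂²/n₂) = √(5.1708 + 5.2998) = 3.2358
df (Welch-Satterthwaite) = (s₁²/n₁ + s₂²/n₂)² / [(s₁²/n₁)²/(n₁-1) + (s₂²/n₂)²/(n₂-1)] ≈ 58.23
t = (x̄₁ - x̄₂) / SE = (70.48 - 58.31) / 3.2358 = 12.17 / 3.2358 = 3.761
p-value = 0.0004

Since p-value < α = 0.1, we reject H₀.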